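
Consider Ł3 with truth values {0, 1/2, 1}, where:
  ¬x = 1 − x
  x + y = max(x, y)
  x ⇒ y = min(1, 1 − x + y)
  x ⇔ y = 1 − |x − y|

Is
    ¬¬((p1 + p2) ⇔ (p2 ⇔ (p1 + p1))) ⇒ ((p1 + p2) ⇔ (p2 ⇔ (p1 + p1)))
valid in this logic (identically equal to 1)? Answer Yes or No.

Yes

p1 = 0, p2 = 0 ↦ 1
p1 = 0, p2 = 1/2 ↦ 1
p1 = 0, p2 = 1 ↦ 1
p1 = 1/2, p2 = 0 ↦ 1
p1 = 1/2, p2 = 1/2 ↦ 1
p1 = 1/2, p2 = 1 ↦ 1
p1 = 1, p2 = 0 ↦ 1
p1 = 1, p2 = 1/2 ↦ 1
p1 = 1, p2 = 1 ↦ 1
Every assignment gives a value ≥ 1.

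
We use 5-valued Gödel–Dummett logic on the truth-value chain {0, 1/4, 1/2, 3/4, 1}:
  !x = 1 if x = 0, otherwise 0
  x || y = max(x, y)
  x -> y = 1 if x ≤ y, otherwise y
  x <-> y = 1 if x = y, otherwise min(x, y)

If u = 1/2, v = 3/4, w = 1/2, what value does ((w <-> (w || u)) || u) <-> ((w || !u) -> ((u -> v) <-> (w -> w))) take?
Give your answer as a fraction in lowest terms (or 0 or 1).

w || u = 1/2 || 1/2 = 1/2
w <-> (w || u) = 1/2 <-> 1/2 = 1
(w <-> (w || u)) || u = 1 || 1/2 = 1
!u = !1/2 = 0
w || !u = 1/2 || 0 = 1/2
u -> v = 1/2 -> 3/4 = 1
w -> w = 1/2 -> 1/2 = 1
(u -> v) <-> (w -> w) = 1 <-> 1 = 1
(w || !u) -> ((u -> v) <-> (w -> w)) = 1/2 -> 1 = 1
((w <-> (w || u)) || u) <-> ((w || !u) -> ((u -> v) <-> (w -> w))) = 1 <-> 1 = 1

1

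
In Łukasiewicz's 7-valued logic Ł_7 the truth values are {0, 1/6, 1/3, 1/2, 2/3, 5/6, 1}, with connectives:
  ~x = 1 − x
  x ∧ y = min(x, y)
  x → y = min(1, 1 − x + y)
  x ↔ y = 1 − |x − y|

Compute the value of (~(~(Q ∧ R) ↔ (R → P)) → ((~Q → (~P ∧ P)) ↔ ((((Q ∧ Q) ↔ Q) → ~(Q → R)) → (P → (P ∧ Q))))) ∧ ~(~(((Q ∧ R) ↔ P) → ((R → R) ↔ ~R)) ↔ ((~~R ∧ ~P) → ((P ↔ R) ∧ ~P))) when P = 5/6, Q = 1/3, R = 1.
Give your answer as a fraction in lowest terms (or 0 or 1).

1/2

Q ∧ R = 1/3 ∧ 1 = 1/3
~(Q ∧ R) = ~1/3 = 2/3
R → P = 1 → 5/6 = 5/6
~(Q ∧ R) ↔ (R → P) = 2/3 ↔ 5/6 = 5/6
~(~(Q ∧ R) ↔ (R → P)) = ~5/6 = 1/6
~Q = ~1/3 = 2/3
~P = ~5/6 = 1/6
~P ∧ P = 1/6 ∧ 5/6 = 1/6
~Q → (~P ∧ P) = 2/3 → 1/6 = 1/2
Q ∧ Q = 1/3 ∧ 1/3 = 1/3
(Q ∧ Q) ↔ Q = 1/3 ↔ 1/3 = 1
Q → R = 1/3 → 1 = 1
~(Q → R) = ~1 = 0
((Q ∧ Q) ↔ Q) → ~(Q → R) = 1 → 0 = 0
P ∧ Q = 5/6 ∧ 1/3 = 1/3
P → (P ∧ Q) = 5/6 → 1/3 = 1/2
(((Q ∧ Q) ↔ Q) → ~(Q → R)) → (P → (P ∧ Q)) = 0 → 1/2 = 1
(~Q → (~P ∧ P)) ↔ ((((Q ∧ Q) ↔ Q) → ~(Q → R)) → (P → (P ∧ Q))) = 1/2 ↔ 1 = 1/2
~(~(Q ∧ R) ↔ (R → P)) → ((~Q → (~P ∧ P)) ↔ ((((Q ∧ Q) ↔ Q) → ~(Q → R)) → (P → (P ∧ Q)))) = 1/6 → 1/2 = 1
Q ∧ R = 1/3 ∧ 1 = 1/3
(Q ∧ R) ↔ P = 1/3 ↔ 5/6 = 1/2
R → R = 1 → 1 = 1
~R = ~1 = 0
(R → R) ↔ ~R = 1 ↔ 0 = 0
((Q ∧ R) ↔ P) → ((R → R) ↔ ~R) = 1/2 → 0 = 1/2
~(((Q ∧ R) ↔ P) → ((R → R) ↔ ~R)) = ~1/2 = 1/2
~R = ~1 = 0
~~R = ~0 = 1
~P = ~5/6 = 1/6
~~R ∧ ~P = 1 ∧ 1/6 = 1/6
P ↔ R = 5/6 ↔ 1 = 5/6
~P = ~5/6 = 1/6
(P ↔ R) ∧ ~P = 5/6 ∧ 1/6 = 1/6
(~~R ∧ ~P) → ((P ↔ R) ∧ ~P) = 1/6 → 1/6 = 1
~(((Q ∧ R) ↔ P) → ((R → R) ↔ ~R)) ↔ ((~~R ∧ ~P) → ((P ↔ R) ∧ ~P)) = 1/2 ↔ 1 = 1/2
~(~(((Q ∧ R) ↔ P) → ((R → R) ↔ ~R)) ↔ ((~~R ∧ ~P) → ((P ↔ R) ∧ ~P))) = ~1/2 = 1/2
(~(~(Q ∧ R) ↔ (R → P)) → ((~Q → (~P ∧ P)) ↔ ((((Q ∧ Q) ↔ Q) → ~(Q → R)) → (P → (P ∧ Q))))) ∧ ~(~(((Q ∧ R) ↔ P) → ((R → R) ↔ ~R)) ↔ ((~~R ∧ ~P) → ((P ↔ R) ∧ ~P))) = 1 ∧ 1/2 = 1/2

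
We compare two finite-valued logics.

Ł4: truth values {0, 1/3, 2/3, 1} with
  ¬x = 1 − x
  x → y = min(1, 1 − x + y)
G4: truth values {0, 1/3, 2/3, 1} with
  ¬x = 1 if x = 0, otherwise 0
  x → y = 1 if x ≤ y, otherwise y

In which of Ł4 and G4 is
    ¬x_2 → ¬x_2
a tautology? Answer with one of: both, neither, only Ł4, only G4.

In Ł4: every assignment gives 1 — tautology.
In G4: every assignment gives 1 — tautology.

both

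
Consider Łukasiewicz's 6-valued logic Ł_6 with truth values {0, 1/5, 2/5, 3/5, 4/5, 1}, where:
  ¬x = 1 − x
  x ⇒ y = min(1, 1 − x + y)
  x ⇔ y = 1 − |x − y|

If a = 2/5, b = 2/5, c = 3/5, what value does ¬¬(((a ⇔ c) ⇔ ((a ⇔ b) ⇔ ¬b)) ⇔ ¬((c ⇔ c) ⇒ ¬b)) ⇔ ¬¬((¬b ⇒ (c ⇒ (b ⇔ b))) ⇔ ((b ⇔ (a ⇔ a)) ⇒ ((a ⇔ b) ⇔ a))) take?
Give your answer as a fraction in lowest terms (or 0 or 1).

a ⇔ c = 2/5 ⇔ 3/5 = 4/5
a ⇔ b = 2/5 ⇔ 2/5 = 1
¬b = ¬2/5 = 3/5
(a ⇔ b) ⇔ ¬b = 1 ⇔ 3/5 = 3/5
(a ⇔ c) ⇔ ((a ⇔ b) ⇔ ¬b) = 4/5 ⇔ 3/5 = 4/5
c ⇔ c = 3/5 ⇔ 3/5 = 1
¬b = ¬2/5 = 3/5
(c ⇔ c) ⇒ ¬b = 1 ⇒ 3/5 = 3/5
¬((c ⇔ c) ⇒ ¬b) = ¬3/5 = 2/5
((a ⇔ c) ⇔ ((a ⇔ b) ⇔ ¬b)) ⇔ ¬((c ⇔ c) ⇒ ¬b) = 4/5 ⇔ 2/5 = 3/5
¬(((a ⇔ c) ⇔ ((a ⇔ b) ⇔ ¬b)) ⇔ ¬((c ⇔ c) ⇒ ¬b)) = ¬3/5 = 2/5
¬¬(((a ⇔ c) ⇔ ((a ⇔ b) ⇔ ¬b)) ⇔ ¬((c ⇔ c) ⇒ ¬b)) = ¬2/5 = 3/5
¬b = ¬2/5 = 3/5
b ⇔ b = 2/5 ⇔ 2/5 = 1
c ⇒ (b ⇔ b) = 3/5 ⇒ 1 = 1
¬b ⇒ (c ⇒ (b ⇔ b)) = 3/5 ⇒ 1 = 1
a ⇔ a = 2/5 ⇔ 2/5 = 1
b ⇔ (a ⇔ a) = 2/5 ⇔ 1 = 2/5
a ⇔ b = 2/5 ⇔ 2/5 = 1
(a ⇔ b) ⇔ a = 1 ⇔ 2/5 = 2/5
(b ⇔ (a ⇔ a)) ⇒ ((a ⇔ b) ⇔ a) = 2/5 ⇒ 2/5 = 1
(¬b ⇒ (c ⇒ (b ⇔ b))) ⇔ ((b ⇔ (a ⇔ a)) ⇒ ((a ⇔ b) ⇔ a)) = 1 ⇔ 1 = 1
¬((¬b ⇒ (c ⇒ (b ⇔ b))) ⇔ ((b ⇔ (a ⇔ a)) ⇒ ((a ⇔ b) ⇔ a))) = ¬1 = 0
¬¬((¬b ⇒ (c ⇒ (b ⇔ b))) ⇔ ((b ⇔ (a ⇔ a)) ⇒ ((a ⇔ b) ⇔ a))) = ¬0 = 1
¬¬(((a ⇔ c) ⇔ ((a ⇔ b) ⇔ ¬b)) ⇔ ¬((c ⇔ c) ⇒ ¬b)) ⇔ ¬¬((¬b ⇒ (c ⇒ (b ⇔ b))) ⇔ ((b ⇔ (a ⇔ a)) ⇒ ((a ⇔ b) ⇔ a))) = 3/5 ⇔ 1 = 3/5

3/5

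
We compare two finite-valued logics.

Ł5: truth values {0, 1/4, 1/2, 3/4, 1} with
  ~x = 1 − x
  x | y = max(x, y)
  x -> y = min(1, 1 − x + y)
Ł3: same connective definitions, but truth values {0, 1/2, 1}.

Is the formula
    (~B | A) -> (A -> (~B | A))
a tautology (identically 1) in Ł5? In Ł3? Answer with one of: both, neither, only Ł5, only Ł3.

In Ł5: every assignment gives 1 — tautology.
In Ł3: every assignment gives 1 — tautology.

both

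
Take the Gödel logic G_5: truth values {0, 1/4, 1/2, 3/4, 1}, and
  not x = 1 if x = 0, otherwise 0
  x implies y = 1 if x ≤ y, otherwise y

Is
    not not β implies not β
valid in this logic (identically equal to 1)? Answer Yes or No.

Counterexample: take β = 1/4.
not β = not 1/4 = 0
not not β = not 0 = 1
not β = not 1/4 = 0
not not β implies not β = 1 implies 0 = 0
This gives 0 ≠ 1.

No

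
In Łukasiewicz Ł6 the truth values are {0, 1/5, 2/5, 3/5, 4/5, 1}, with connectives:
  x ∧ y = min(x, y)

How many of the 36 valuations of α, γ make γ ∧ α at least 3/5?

value 1: 1 assignment (counts)
value 4/5: 3 assignments (counts)
value 3/5: 5 assignments (counts)
value 2/5: 7 assignments
value 1/5: 9 assignments
value 0: 11 assignments
So 9 of the 36 assignments meet the threshold.

9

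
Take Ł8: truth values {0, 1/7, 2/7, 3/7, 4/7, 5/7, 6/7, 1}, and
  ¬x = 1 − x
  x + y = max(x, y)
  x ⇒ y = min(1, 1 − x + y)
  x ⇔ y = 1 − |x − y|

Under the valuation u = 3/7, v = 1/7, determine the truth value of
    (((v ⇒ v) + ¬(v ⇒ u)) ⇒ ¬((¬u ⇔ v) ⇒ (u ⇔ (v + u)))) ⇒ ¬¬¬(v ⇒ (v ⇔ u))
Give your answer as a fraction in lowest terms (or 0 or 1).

1

v ⇒ v = 1/7 ⇒ 1/7 = 1
v ⇒ u = 1/7 ⇒ 3/7 = 1
¬(v ⇒ u) = ¬1 = 0
(v ⇒ v) + ¬(v ⇒ u) = 1 + 0 = 1
¬u = ¬3/7 = 4/7
¬u ⇔ v = 4/7 ⇔ 1/7 = 4/7
v + u = 1/7 + 3/7 = 3/7
u ⇔ (v + u) = 3/7 ⇔ 3/7 = 1
(¬u ⇔ v) ⇒ (u ⇔ (v + u)) = 4/7 ⇒ 1 = 1
¬((¬u ⇔ v) ⇒ (u ⇔ (v + u))) = ¬1 = 0
((v ⇒ v) + ¬(v ⇒ u)) ⇒ ¬((¬u ⇔ v) ⇒ (u ⇔ (v + u))) = 1 ⇒ 0 = 0
v ⇔ u = 1/7 ⇔ 3/7 = 5/7
v ⇒ (v ⇔ u) = 1/7 ⇒ 5/7 = 1
¬(v ⇒ (v ⇔ u)) = ¬1 = 0
¬¬(v ⇒ (v ⇔ u)) = ¬0 = 1
¬¬¬(v ⇒ (v ⇔ u)) = ¬1 = 0
(((v ⇒ v) + ¬(v ⇒ u)) ⇒ ¬((¬u ⇔ v) ⇒ (u ⇔ (v + u)))) ⇒ ¬¬¬(v ⇒ (v ⇔ u)) = 0 ⇒ 0 = 1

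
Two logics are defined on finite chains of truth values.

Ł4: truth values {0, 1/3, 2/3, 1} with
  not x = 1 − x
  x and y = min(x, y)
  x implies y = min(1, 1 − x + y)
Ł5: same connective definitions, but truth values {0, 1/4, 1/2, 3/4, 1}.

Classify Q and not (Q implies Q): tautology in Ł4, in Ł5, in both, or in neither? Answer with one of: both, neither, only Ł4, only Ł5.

neither

In Ł4: at Q = 0 the value is 0 — not a tautology.
In Ł5: at Q = 0 the value is 0 — not a tautology.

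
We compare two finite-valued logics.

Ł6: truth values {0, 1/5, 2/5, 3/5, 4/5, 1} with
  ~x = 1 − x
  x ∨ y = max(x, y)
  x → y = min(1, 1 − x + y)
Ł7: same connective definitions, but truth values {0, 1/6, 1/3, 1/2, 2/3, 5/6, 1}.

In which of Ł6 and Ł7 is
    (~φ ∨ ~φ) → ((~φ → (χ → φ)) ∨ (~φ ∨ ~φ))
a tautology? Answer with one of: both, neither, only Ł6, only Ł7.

both

In Ł6: every assignment gives 1 — tautology.
In Ł7: every assignment gives 1 — tautology.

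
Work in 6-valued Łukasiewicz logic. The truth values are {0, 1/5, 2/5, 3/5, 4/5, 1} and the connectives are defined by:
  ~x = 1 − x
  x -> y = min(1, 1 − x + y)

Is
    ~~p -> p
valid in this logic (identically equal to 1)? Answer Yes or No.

p = 0 ↦ 1
p = 1/5 ↦ 1
p = 2/5 ↦ 1
p = 3/5 ↦ 1
p = 4/5 ↦ 1
p = 1 ↦ 1
Every assignment gives a value ≥ 1.

Yes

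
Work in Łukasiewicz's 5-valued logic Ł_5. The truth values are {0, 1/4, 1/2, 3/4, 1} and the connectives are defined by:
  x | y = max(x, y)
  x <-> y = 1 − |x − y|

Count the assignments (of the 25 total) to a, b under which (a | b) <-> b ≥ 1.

value 1: 15 assignments (counts)
value 3/4: 4 assignments
value 1/2: 3 assignments
value 1/4: 2 assignments
value 0: 1 assignment
So 15 of the 25 assignments meet the threshold.

15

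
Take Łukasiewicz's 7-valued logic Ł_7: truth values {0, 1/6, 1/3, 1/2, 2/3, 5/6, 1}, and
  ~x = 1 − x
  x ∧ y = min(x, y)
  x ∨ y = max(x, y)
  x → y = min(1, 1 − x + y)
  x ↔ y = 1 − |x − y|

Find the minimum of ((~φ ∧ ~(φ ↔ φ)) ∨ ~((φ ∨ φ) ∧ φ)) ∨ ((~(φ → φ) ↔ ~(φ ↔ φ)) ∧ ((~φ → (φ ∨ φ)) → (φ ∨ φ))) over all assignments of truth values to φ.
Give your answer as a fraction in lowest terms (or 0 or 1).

Take φ = 1/2:
~φ = ~1/2 = 1/2
φ ↔ φ = 1/2 ↔ 1/2 = 1
~(φ ↔ φ) = ~1 = 0
~φ ∧ ~(φ ↔ φ) = 1/2 ∧ 0 = 0
φ ∨ φ = 1/2 ∨ 1/2 = 1/2
(φ ∨ φ) ∧ φ = 1/2 ∧ 1/2 = 1/2
~((φ ∨ φ) ∧ φ) = ~1/2 = 1/2
(~φ ∧ ~(φ ↔ φ)) ∨ ~((φ ∨ φ) ∧ φ) = 0 ∨ 1/2 = 1/2
φ → φ = 1/2 → 1/2 = 1
~(φ → φ) = ~1 = 0
φ ↔ φ = 1/2 ↔ 1/2 = 1
~(φ ↔ φ) = ~1 = 0
~(φ → φ) ↔ ~(φ ↔ φ) = 0 ↔ 0 = 1
~φ = ~1/2 = 1/2
φ ∨ φ = 1/2 ∨ 1/2 = 1/2
~φ → (φ ∨ φ) = 1/2 → 1/2 = 1
φ ∨ φ = 1/2 ∨ 1/2 = 1/2
(~φ → (φ ∨ φ)) → (φ ∨ φ) = 1 → 1/2 = 1/2
(~(φ → φ) ↔ ~(φ ↔ φ)) ∧ ((~φ → (φ ∨ φ)) → (φ ∨ φ)) = 1 ∧ 1/2 = 1/2
((~φ ∧ ~(φ ↔ φ)) ∨ ~((φ ∨ φ) ∧ φ)) ∨ ((~(φ → φ) ↔ ~(φ ↔ φ)) ∧ ((~φ → (φ ∨ φ)) → (φ ∨ φ))) = 1/2 ∨ 1/2 = 1/2
No assignment yields a value below 1/2, so this is the minimum.

1/2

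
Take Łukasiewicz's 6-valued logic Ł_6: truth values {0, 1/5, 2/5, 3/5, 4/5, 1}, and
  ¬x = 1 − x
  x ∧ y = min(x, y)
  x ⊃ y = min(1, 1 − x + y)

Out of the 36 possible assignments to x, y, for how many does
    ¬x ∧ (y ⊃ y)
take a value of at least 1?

value 1: 6 assignments (counts)
value 4/5: 6 assignments
value 3/5: 6 assignments
value 2/5: 6 assignments
value 1/5: 6 assignments
value 0: 6 assignments
So 6 of the 36 assignments meet the threshold.

6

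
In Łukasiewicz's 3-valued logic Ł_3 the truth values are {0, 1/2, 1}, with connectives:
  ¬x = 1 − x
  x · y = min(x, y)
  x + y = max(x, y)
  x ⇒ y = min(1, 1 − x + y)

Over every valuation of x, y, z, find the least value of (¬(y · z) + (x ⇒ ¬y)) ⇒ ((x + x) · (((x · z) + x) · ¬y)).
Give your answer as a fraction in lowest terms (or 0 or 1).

Take x = 0, y = 0, z = 0:
y · z = 0 · 0 = 0
¬(y · z) = ¬0 = 1
¬y = ¬0 = 1
x ⇒ ¬y = 0 ⇒ 1 = 1
¬(y · z) + (x ⇒ ¬y) = 1 + 1 = 1
x + x = 0 + 0 = 0
x · z = 0 · 0 = 0
(x · z) + x = 0 + 0 = 0
¬y = ¬0 = 1
((x · z) + x) · ¬y = 0 · 1 = 0
(x + x) · (((x · z) + x) · ¬y) = 0 · 0 = 0
(¬(y · z) + (x ⇒ ¬y)) ⇒ ((x + x) · (((x · z) + x) · ¬y)) = 1 ⇒ 0 = 0
No assignment yields a value below 0, so this is the minimum.

0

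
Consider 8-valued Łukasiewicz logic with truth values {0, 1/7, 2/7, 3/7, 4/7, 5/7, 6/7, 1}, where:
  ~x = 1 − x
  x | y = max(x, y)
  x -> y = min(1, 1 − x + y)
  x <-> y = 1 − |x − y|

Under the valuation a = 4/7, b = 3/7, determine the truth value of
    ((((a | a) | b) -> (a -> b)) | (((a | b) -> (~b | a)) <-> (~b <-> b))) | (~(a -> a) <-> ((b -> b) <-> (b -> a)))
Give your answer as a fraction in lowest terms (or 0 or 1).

a | a = 4/7 | 4/7 = 4/7
(a | a) | b = 4/7 | 3/7 = 4/7
a -> b = 4/7 -> 3/7 = 6/7
((a | a) | b) -> (a -> b) = 4/7 -> 6/7 = 1
a | b = 4/7 | 3/7 = 4/7
~b = ~3/7 = 4/7
~b | a = 4/7 | 4/7 = 4/7
(a | b) -> (~b | a) = 4/7 -> 4/7 = 1
~b = ~3/7 = 4/7
~b <-> b = 4/7 <-> 3/7 = 6/7
((a | b) -> (~b | a)) <-> (~b <-> b) = 1 <-> 6/7 = 6/7
(((a | a) | b) -> (a -> b)) | (((a | b) -> (~b | a)) <-> (~b <-> b)) = 1 | 6/7 = 1
a -> a = 4/7 -> 4/7 = 1
~(a -> a) = ~1 = 0
b -> b = 3/7 -> 3/7 = 1
b -> a = 3/7 -> 4/7 = 1
(b -> b) <-> (b -> a) = 1 <-> 1 = 1
~(a -> a) <-> ((b -> b) <-> (b -> a)) = 0 <-> 1 = 0
((((a | a) | b) -> (a -> b)) | (((a | b) -> (~b | a)) <-> (~b <-> b))) | (~(a -> a) <-> ((b -> b) <-> (b -> a))) = 1 | 0 = 1

1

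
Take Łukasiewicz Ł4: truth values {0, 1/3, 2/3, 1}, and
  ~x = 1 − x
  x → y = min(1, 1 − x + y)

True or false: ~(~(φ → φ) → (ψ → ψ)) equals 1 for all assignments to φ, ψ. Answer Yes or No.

No

Counterexample: take φ = 0, ψ = 0.
φ → φ = 0 → 0 = 1
~(φ → φ) = ~1 = 0
ψ → ψ = 0 → 0 = 1
~(φ → φ) → (ψ → ψ) = 0 → 1 = 1
~(~(φ → φ) → (ψ → ψ)) = ~1 = 0
This gives 0 ≠ 1.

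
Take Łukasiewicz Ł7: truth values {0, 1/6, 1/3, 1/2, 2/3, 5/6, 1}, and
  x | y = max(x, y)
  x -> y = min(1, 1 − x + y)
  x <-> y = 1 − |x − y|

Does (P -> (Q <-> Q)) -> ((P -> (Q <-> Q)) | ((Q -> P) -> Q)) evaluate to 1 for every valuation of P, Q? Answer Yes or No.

At P = 0, Q = 1/3, for instance:
Q <-> Q = 1/3 <-> 1/3 = 1
P -> (Q <-> Q) = 0 -> 1 = 1
Q -> P = 1/3 -> 0 = 2/3
(Q -> P) -> Q = 2/3 -> 1/3 = 2/3
(P -> (Q <-> Q)) | ((Q -> P) -> Q) = 1 | 2/3 = 1
(P -> (Q <-> Q)) -> ((P -> (Q <-> Q)) | ((Q -> P) -> Q)) = 1 -> 1 = 1
and checking the remaining 48 assignments likewise gives ≥ 1 in every case.

Yes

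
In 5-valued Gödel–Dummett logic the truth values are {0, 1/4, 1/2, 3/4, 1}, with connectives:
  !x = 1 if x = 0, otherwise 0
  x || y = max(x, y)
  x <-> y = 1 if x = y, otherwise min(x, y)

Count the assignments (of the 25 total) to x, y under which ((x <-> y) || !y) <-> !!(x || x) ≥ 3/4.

value 1: 12 assignments (counts)
value 3/4: 2 assignments (counts)
value 1/2: 4 assignments
value 1/4: 6 assignments
value 0: 1 assignment
So 14 of the 25 assignments meet the threshold.

14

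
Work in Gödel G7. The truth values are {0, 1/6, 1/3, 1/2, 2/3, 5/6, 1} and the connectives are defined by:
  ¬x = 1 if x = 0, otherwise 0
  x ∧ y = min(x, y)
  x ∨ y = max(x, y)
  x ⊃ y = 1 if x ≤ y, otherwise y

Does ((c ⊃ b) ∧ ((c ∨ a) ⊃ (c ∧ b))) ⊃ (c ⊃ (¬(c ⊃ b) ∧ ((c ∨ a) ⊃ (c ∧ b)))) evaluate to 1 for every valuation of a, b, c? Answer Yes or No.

No

Counterexample: take a = 0, b = 1/6, c = 1/6.
c ⊃ b = 1/6 ⊃ 1/6 = 1
c ∨ a = 1/6 ∨ 0 = 1/6
c ∧ b = 1/6 ∧ 1/6 = 1/6
(c ∨ a) ⊃ (c ∧ b) = 1/6 ⊃ 1/6 = 1
(c ⊃ b) ∧ ((c ∨ a) ⊃ (c ∧ b)) = 1 ∧ 1 = 1
c ⊃ b = 1/6 ⊃ 1/6 = 1
¬(c ⊃ b) = ¬1 = 0
c ∨ a = 1/6 ∨ 0 = 1/6
c ∧ b = 1/6 ∧ 1/6 = 1/6
(c ∨ a) ⊃ (c ∧ b) = 1/6 ⊃ 1/6 = 1
¬(c ⊃ b) ∧ ((c ∨ a) ⊃ (c ∧ b)) = 0 ∧ 1 = 0
c ⊃ (¬(c ⊃ b) ∧ ((c ∨ a) ⊃ (c ∧ b))) = 1/6 ⊃ 0 = 0
((c ⊃ b) ∧ ((c ∨ a) ⊃ (c ∧ b))) ⊃ (c ⊃ (¬(c ⊃ b) ∧ ((c ∨ a) ⊃ (c ∧ b)))) = 1 ⊃ 0 = 0
This gives 0 ≠ 1.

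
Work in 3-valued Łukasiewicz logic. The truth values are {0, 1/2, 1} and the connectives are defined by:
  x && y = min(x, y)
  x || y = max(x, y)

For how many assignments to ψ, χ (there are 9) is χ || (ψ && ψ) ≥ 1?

5

ψ = 0, χ = 0 ↦ 0  <
ψ = 0, χ = 1/2 ↦ 1/2  <
ψ = 0, χ = 1 ↦ 1  ≥
ψ = 1/2, χ = 0 ↦ 1/2  <
ψ = 1/2, χ = 1/2 ↦ 1/2  <
ψ = 1/2, χ = 1 ↦ 1  ≥
ψ = 1, χ = 0 ↦ 1  ≥
ψ = 1, χ = 1/2 ↦ 1  ≥
ψ = 1, χ = 1 ↦ 1  ≥
So 5 of the 9 assignments meet the threshold.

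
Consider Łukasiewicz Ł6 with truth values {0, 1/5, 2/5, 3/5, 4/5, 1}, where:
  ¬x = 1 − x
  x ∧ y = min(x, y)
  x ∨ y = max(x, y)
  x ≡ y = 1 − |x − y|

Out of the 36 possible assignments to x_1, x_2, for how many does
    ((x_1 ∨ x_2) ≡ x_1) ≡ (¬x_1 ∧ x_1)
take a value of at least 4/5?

value 1: 3 assignments (counts)
value 4/5: 4 assignments (counts)
value 3/5: 4 assignments
value 2/5: 10 assignments
value 1/5: 8 assignments
value 0: 7 assignments
So 7 of the 36 assignments meet the threshold.

7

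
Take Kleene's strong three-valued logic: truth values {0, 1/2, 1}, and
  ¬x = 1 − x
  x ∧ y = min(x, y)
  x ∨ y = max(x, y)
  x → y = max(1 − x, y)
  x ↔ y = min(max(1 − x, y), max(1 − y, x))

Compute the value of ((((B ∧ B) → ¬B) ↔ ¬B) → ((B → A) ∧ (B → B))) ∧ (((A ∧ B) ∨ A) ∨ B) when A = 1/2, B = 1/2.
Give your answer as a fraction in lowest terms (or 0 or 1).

B ∧ B = 1/2 ∧ 1/2 = 1/2
¬B = ¬1/2 = 1/2
(B ∧ B) → ¬B = 1/2 → 1/2 = 1/2
¬B = ¬1/2 = 1/2
((B ∧ B) → ¬B) ↔ ¬B = 1/2 ↔ 1/2 = 1/2
B → A = 1/2 → 1/2 = 1/2
B → B = 1/2 → 1/2 = 1/2
(B → A) ∧ (B → B) = 1/2 ∧ 1/2 = 1/2
(((B ∧ B) → ¬B) ↔ ¬B) → ((B → A) ∧ (B → B)) = 1/2 → 1/2 = 1/2
A ∧ B = 1/2 ∧ 1/2 = 1/2
(A ∧ B) ∨ A = 1/2 ∨ 1/2 = 1/2
((A ∧ B) ∨ A) ∨ B = 1/2 ∨ 1/2 = 1/2
((((B ∧ B) → ¬B) ↔ ¬B) → ((B → A) ∧ (B → B))) ∧ (((A ∧ B) ∨ A) ∨ B) = 1/2 ∧ 1/2 = 1/2

1/2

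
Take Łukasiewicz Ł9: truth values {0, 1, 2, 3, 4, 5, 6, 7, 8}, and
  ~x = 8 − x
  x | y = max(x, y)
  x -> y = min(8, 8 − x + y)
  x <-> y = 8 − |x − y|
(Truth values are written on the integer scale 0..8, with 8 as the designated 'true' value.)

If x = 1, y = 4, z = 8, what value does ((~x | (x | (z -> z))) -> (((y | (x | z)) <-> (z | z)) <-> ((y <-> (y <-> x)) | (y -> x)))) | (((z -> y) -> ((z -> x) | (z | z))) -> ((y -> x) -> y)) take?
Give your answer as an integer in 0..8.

~x = ~1 = 7
z -> z = 8 -> 8 = 8
x | (z -> z) = 1 | 8 = 8
~x | (x | (z -> z)) = 7 | 8 = 8
x | z = 1 | 8 = 8
y | (x | z) = 4 | 8 = 8
z | z = 8 | 8 = 8
(y | (x | z)) <-> (z | z) = 8 <-> 8 = 8
y <-> x = 4 <-> 1 = 5
y <-> (y <-> x) = 4 <-> 5 = 7
y -> x = 4 -> 1 = 5
(y <-> (y <-> x)) | (y -> x) = 7 | 5 = 7
((y | (x | z)) <-> (z | z)) <-> ((y <-> (y <-> x)) | (y -> x)) = 8 <-> 7 = 7
(~x | (x | (z -> z))) -> (((y | (x | z)) <-> (z | z)) <-> ((y <-> (y <-> x)) | (y -> x))) = 8 -> 7 = 7
z -> y = 8 -> 4 = 4
z -> x = 8 -> 1 = 1
z | z = 8 | 8 = 8
(z -> x) | (z | z) = 1 | 8 = 8
(z -> y) -> ((z -> x) | (z | z)) = 4 -> 8 = 8
y -> x = 4 -> 1 = 5
(y -> x) -> y = 5 -> 4 = 7
((z -> y) -> ((z -> x) | (z | z))) -> ((y -> x) -> y) = 8 -> 7 = 7
((~x | (x | (z -> z))) -> (((y | (x | z)) <-> (z | z)) <-> ((y <-> (y <-> x)) | (y -> x)))) | (((z -> y) -> ((z -> x) | (z | z))) -> ((y -> x) -> y)) = 7 | 7 = 7

7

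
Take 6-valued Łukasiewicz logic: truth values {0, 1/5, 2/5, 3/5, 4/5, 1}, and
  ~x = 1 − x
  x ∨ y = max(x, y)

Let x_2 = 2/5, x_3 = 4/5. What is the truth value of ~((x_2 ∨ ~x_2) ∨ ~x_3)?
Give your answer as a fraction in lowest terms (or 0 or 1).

~x_2 = ~2/5 = 3/5
x_2 ∨ ~x_2 = 2/5 ∨ 3/5 = 3/5
~x_3 = ~4/5 = 1/5
(x_2 ∨ ~x_2) ∨ ~x_3 = 3/5 ∨ 1/5 = 3/5
~((x_2 ∨ ~x_2) ∨ ~x_3) = ~3/5 = 2/5

2/5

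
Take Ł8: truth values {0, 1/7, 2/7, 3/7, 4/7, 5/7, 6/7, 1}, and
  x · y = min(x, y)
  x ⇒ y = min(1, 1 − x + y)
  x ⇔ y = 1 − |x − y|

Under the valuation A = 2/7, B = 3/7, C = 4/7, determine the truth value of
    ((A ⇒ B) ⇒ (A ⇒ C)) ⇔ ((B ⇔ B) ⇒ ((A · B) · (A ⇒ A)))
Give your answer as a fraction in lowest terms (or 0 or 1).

A ⇒ B = 2/7 ⇒ 3/7 = 1
A ⇒ C = 2/7 ⇒ 4/7 = 1
(A ⇒ B) ⇒ (A ⇒ C) = 1 ⇒ 1 = 1
B ⇔ B = 3/7 ⇔ 3/7 = 1
A · B = 2/7 · 3/7 = 2/7
A ⇒ A = 2/7 ⇒ 2/7 = 1
(A · B) · (A ⇒ A) = 2/7 · 1 = 2/7
(B ⇔ B) ⇒ ((A · B) · (A ⇒ A)) = 1 ⇒ 2/7 = 2/7
((A ⇒ B) ⇒ (A ⇒ C)) ⇔ ((B ⇔ B) ⇒ ((A · B) · (A ⇒ A))) = 1 ⇔ 2/7 = 2/7

2/7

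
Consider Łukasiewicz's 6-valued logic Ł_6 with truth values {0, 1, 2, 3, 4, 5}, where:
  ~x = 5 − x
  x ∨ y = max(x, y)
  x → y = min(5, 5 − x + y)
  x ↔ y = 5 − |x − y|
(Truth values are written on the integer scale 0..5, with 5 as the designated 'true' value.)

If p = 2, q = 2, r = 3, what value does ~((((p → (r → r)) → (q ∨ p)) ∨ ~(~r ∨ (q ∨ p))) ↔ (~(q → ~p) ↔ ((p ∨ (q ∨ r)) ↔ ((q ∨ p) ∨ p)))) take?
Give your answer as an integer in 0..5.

r → r = 3 → 3 = 5
p → (r → r) = 2 → 5 = 5
q ∨ p = 2 ∨ 2 = 2
(p → (r → r)) → (q ∨ p) = 5 → 2 = 2
~r = ~3 = 2
q ∨ p = 2 ∨ 2 = 2
~r ∨ (q ∨ p) = 2 ∨ 2 = 2
~(~r ∨ (q ∨ p)) = ~2 = 3
((p → (r → r)) → (q ∨ p)) ∨ ~(~r ∨ (q ∨ p)) = 2 ∨ 3 = 3
~p = ~2 = 3
q → ~p = 2 → 3 = 5
~(q → ~p) = ~5 = 0
q ∨ r = 2 ∨ 3 = 3
p ∨ (q ∨ r) = 2 ∨ 3 = 3
q ∨ p = 2 ∨ 2 = 2
(q ∨ p) ∨ p = 2 ∨ 2 = 2
(p ∨ (q ∨ r)) ↔ ((q ∨ p) ∨ p) = 3 ↔ 2 = 4
~(q → ~p) ↔ ((p ∨ (q ∨ r)) ↔ ((q ∨ p) ∨ p)) = 0 ↔ 4 = 1
(((p → (r → r)) → (q ∨ p)) ∨ ~(~r ∨ (q ∨ p))) ↔ (~(q → ~p) ↔ ((p ∨ (q ∨ r)) ↔ ((q ∨ p) ∨ p))) = 3 ↔ 1 = 3
~((((p → (r → r)) → (q ∨ p)) ∨ ~(~r ∨ (q ∨ p))) ↔ (~(q → ~p) ↔ ((p ∨ (q ∨ r)) ↔ ((q ∨ p) ∨ p)))) = ~3 = 2

2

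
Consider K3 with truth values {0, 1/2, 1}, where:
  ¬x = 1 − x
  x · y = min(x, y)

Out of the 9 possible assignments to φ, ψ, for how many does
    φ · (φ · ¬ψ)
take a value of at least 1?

φ = 0, ψ = 0 ↦ 0  <
φ = 0, ψ = 1/2 ↦ 0  <
φ = 0, ψ = 1 ↦ 0  <
φ = 1/2, ψ = 0 ↦ 1/2  <
φ = 1/2, ψ = 1/2 ↦ 1/2  <
φ = 1/2, ψ = 1 ↦ 0  <
φ = 1, ψ = 0 ↦ 1  ≥
φ = 1, ψ = 1/2 ↦ 1/2  <
φ = 1, ψ = 1 ↦ 0  <
So 1 of the 9 assignments meets the threshold.

1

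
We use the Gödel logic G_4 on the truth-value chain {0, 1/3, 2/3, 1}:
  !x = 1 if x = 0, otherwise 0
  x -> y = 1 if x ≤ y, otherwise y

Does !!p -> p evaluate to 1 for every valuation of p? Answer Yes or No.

No

Counterexample: take p = 1/3.
!p = !1/3 = 0
!!p = !0 = 1
!!p -> p = 1 -> 1/3 = 1/3
This gives 1/3 ≠ 1.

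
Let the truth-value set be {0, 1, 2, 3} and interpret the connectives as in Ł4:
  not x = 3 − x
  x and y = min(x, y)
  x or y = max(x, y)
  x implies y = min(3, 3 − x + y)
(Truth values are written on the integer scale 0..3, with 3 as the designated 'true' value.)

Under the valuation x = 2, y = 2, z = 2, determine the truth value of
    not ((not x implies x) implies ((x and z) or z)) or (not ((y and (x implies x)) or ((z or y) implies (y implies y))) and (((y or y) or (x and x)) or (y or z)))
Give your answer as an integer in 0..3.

not x = not 2 = 1
not x implies x = 1 implies 2 = 3
x and z = 2 and 2 = 2
(x and z) or z = 2 or 2 = 2
(not x implies x) implies ((x and z) or z) = 3 implies 2 = 2
not ((not x implies x) implies ((x and z) or z)) = not 2 = 1
x implies x = 2 implies 2 = 3
y and (x implies x) = 2 and 3 = 2
z or y = 2 or 2 = 2
y implies y = 2 implies 2 = 3
(z or y) implies (y implies y) = 2 implies 3 = 3
(y and (x implies x)) or ((z or y) implies (y implies y)) = 2 or 3 = 3
not ((y and (x implies x)) or ((z or y) implies (y implies y))) = not 3 = 0
y or y = 2 or 2 = 2
x and x = 2 and 2 = 2
(y or y) or (x and x) = 2 or 2 = 2
y or z = 2 or 2 = 2
((y or y) or (x and x)) or (y or z) = 2 or 2 = 2
not ((y and (x implies x)) or ((z or y) implies (y implies y))) and (((y or y) or (x and x)) or (y or z)) = 0 and 2 = 0
not ((not x implies x) implies ((x and z) or z)) or (not ((y and (x implies x)) or ((z or y) implies (y implies y))) and (((y or y) or (x and x)) or (y or z))) = 1 or 0 = 1

1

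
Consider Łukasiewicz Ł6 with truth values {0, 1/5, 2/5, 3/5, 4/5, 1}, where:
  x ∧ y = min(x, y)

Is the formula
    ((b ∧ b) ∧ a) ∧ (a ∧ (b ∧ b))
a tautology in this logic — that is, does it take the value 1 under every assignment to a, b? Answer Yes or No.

No

Counterexample: take a = 0, b = 0.
b ∧ b = 0 ∧ 0 = 0
(b ∧ b) ∧ a = 0 ∧ 0 = 0
a ∧ (b ∧ b) = 0 ∧ 0 = 0
((b ∧ b) ∧ a) ∧ (a ∧ (b ∧ b)) = 0 ∧ 0 = 0
This gives 0 ≠ 1.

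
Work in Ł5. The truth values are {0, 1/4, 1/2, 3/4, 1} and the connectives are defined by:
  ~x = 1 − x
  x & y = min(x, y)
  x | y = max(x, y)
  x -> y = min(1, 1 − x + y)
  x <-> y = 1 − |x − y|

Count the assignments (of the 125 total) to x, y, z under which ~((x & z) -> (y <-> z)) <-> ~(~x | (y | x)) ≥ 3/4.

value 1: 63 assignments (counts)
value 3/4: 45 assignments (counts)
value 1/2: 15 assignments
value 1/4: 1 assignment
value 0: 1 assignment
So 108 of the 125 assignments meet the threshold.

108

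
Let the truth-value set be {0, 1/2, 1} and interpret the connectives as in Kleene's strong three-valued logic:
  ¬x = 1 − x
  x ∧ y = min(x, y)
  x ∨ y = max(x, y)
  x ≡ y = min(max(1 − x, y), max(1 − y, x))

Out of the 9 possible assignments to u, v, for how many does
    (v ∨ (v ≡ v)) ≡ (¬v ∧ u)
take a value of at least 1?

1

u = 0, v = 0 ↦ 0  <
u = 0, v = 1/2 ↦ 1/2  <
u = 0, v = 1 ↦ 0  <
u = 1/2, v = 0 ↦ 1/2  <
u = 1/2, v = 1/2 ↦ 1/2  <
u = 1/2, v = 1 ↦ 0  <
u = 1, v = 0 ↦ 1  ≥
u = 1, v = 1/2 ↦ 1/2  <
u = 1, v = 1 ↦ 0  <
So 1 of the 9 assignments meets the threshold.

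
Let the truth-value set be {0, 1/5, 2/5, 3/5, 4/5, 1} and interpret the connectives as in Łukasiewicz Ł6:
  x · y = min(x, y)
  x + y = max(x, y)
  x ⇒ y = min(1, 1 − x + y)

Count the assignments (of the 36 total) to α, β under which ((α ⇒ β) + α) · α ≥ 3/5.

18

value 1: 6 assignments (counts)
value 4/5: 6 assignments (counts)
value 3/5: 6 assignments (counts)
value 2/5: 6 assignments
value 1/5: 6 assignments
value 0: 6 assignments
So 18 of the 36 assignments meet the threshold.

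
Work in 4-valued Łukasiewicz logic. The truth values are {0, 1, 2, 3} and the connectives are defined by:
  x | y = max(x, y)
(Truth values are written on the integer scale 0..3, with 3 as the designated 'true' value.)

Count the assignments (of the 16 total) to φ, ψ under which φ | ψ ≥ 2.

φ = 0, ψ = 0 ↦ 0  <
φ = 0, ψ = 1 ↦ 1  <
φ = 0, ψ = 2 ↦ 2  ≥
φ = 0, ψ = 3 ↦ 3  ≥
φ = 1, ψ = 0 ↦ 1  <
φ = 1, ψ = 1 ↦ 1  <
φ = 1, ψ = 2 ↦ 2  ≥
φ = 1, ψ = 3 ↦ 3  ≥
φ = 2, ψ = 0 ↦ 2  ≥
φ = 2, ψ = 1 ↦ 2  ≥
φ = 2, ψ = 2 ↦ 2  ≥
φ = 2, ψ = 3 ↦ 3  ≥
φ = 3, ψ = 0 ↦ 3  ≥
φ = 3, ψ = 1 ↦ 3  ≥
φ = 3, ψ = 2 ↦ 3  ≥
φ = 3, ψ = 3 ↦ 3  ≥
So 12 of the 16 assignments meet the threshold.

12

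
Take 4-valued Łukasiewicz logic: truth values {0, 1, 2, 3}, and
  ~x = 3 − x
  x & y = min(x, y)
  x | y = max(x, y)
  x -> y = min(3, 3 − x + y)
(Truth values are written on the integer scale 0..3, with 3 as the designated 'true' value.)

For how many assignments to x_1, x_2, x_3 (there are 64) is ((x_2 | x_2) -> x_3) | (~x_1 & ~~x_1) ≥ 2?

52

value 3: 40 assignments (counts)
value 2: 12 assignments (counts)
value 1: 10 assignments
value 0: 2 assignments
So 52 of the 64 assignments meet the threshold.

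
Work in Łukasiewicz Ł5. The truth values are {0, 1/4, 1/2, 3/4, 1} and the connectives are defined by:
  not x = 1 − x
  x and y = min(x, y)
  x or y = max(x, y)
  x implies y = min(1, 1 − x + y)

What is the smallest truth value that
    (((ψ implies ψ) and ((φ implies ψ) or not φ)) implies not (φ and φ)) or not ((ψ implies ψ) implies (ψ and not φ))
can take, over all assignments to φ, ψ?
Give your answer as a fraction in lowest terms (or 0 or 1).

1/2

Take φ = 1/2, ψ = 1/2:
ψ implies ψ = 1/2 implies 1/2 = 1
φ implies ψ = 1/2 implies 1/2 = 1
not φ = not 1/2 = 1/2
(φ implies ψ) or not φ = 1 or 1/2 = 1
(ψ implies ψ) and ((φ implies ψ) or not φ) = 1 and 1 = 1
φ and φ = 1/2 and 1/2 = 1/2
not (φ and φ) = not 1/2 = 1/2
((ψ implies ψ) and ((φ implies ψ) or not φ)) implies not (φ and φ) = 1 implies 1/2 = 1/2
ψ implies ψ = 1/2 implies 1/2 = 1
not φ = not 1/2 = 1/2
ψ and not φ = 1/2 and 1/2 = 1/2
(ψ implies ψ) implies (ψ and not φ) = 1 implies 1/2 = 1/2
not ((ψ implies ψ) implies (ψ and not φ)) = not 1/2 = 1/2
(((ψ implies ψ) and ((φ implies ψ) or not φ)) implies not (φ and φ)) or not ((ψ implies ψ) implies (ψ and not φ)) = 1/2 or 1/2 = 1/2
No assignment yields a value below 1/2, so this is the minimum.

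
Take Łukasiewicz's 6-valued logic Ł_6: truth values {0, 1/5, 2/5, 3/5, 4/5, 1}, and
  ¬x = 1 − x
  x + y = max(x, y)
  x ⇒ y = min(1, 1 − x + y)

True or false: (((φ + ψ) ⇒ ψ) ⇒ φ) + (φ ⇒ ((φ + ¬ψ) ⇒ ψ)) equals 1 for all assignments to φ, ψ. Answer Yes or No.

Counterexample: take φ = 1/5, ψ = 0.
φ + ψ = 1/5 + 0 = 1/5
(φ + ψ) ⇒ ψ = 1/5 ⇒ 0 = 4/5
((φ + ψ) ⇒ ψ) ⇒ φ = 4/5 ⇒ 1/5 = 2/5
¬ψ = ¬0 = 1
φ + ¬ψ = 1/5 + 1 = 1
(φ + ¬ψ) ⇒ ψ = 1 ⇒ 0 = 0
φ ⇒ ((φ + ¬ψ) ⇒ ψ) = 1/5 ⇒ 0 = 4/5
(((φ + ψ) ⇒ ψ) ⇒ φ) + (φ ⇒ ((φ + ¬ψ) ⇒ ψ)) = 2/5 + 4/5 = 4/5
This gives 4/5 ≠ 1.

No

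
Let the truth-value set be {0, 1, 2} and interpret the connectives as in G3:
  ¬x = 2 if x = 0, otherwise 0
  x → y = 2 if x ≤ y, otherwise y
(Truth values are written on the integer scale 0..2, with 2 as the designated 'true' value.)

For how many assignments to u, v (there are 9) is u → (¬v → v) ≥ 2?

7

u = 0, v = 0 ↦ 2  ≥
u = 0, v = 1 ↦ 2  ≥
u = 0, v = 2 ↦ 2  ≥
u = 1, v = 0 ↦ 0  <
u = 1, v = 1 ↦ 2  ≥
u = 1, v = 2 ↦ 2  ≥
u = 2, v = 0 ↦ 0  <
u = 2, v = 1 ↦ 2  ≥
u = 2, v = 2 ↦ 2  ≥
So 7 of the 9 assignments meet the threshold.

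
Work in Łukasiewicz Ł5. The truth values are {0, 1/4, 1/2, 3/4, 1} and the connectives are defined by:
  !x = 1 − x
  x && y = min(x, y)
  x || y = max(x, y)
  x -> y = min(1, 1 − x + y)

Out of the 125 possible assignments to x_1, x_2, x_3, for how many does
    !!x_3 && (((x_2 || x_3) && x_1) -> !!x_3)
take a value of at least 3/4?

50

value 1: 25 assignments (counts)
value 3/4: 25 assignments (counts)
value 1/2: 25 assignments
value 1/4: 25 assignments
value 0: 25 assignments
So 50 of the 125 assignments meet the threshold.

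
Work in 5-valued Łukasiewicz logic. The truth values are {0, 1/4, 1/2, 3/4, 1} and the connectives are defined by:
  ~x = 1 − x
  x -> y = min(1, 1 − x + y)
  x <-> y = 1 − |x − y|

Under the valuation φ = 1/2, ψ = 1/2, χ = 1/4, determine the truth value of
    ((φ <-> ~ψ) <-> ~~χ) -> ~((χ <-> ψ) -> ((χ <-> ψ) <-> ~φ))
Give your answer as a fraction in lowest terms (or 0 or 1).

~ψ = ~1/2 = 1/2
φ <-> ~ψ = 1/2 <-> 1/2 = 1
~χ = ~1/4 = 3/4
~~χ = ~3/4 = 1/4
(φ <-> ~ψ) <-> ~~χ = 1 <-> 1/4 = 1/4
χ <-> ψ = 1/4 <-> 1/2 = 3/4
χ <-> ψ = 1/4 <-> 1/2 = 3/4
~φ = ~1/2 = 1/2
(χ <-> ψ) <-> ~φ = 3/4 <-> 1/2 = 3/4
(χ <-> ψ) -> ((χ <-> ψ) <-> ~φ) = 3/4 -> 3/4 = 1
~((χ <-> ψ) -> ((χ <-> ψ) <-> ~φ)) = ~1 = 0
((φ <-> ~ψ) <-> ~~χ) -> ~((χ <-> ψ) -> ((χ <-> ψ) <-> ~φ)) = 1/4 -> 0 = 3/4

3/4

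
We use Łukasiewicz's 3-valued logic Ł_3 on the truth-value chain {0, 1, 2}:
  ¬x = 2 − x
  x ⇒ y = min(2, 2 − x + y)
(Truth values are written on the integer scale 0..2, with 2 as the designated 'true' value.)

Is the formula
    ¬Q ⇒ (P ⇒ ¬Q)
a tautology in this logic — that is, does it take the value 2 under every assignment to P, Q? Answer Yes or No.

P = 0, Q = 0 ↦ 2
P = 0, Q = 1 ↦ 2
P = 0, Q = 2 ↦ 2
P = 1, Q = 0 ↦ 2
P = 1, Q = 1 ↦ 2
P = 1, Q = 2 ↦ 2
P = 2, Q = 0 ↦ 2
P = 2, Q = 1 ↦ 2
P = 2, Q = 2 ↦ 2
Every assignment gives a value ≥ 2.

Yes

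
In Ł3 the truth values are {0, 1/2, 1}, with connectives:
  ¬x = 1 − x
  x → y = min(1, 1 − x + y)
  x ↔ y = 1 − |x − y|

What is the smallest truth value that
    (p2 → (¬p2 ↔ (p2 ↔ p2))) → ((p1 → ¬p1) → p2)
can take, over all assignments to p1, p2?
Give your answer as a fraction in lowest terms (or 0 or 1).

0

Take p1 = 0, p2 = 0:
¬p2 = ¬0 = 1
p2 ↔ p2 = 0 ↔ 0 = 1
¬p2 ↔ (p2 ↔ p2) = 1 ↔ 1 = 1
p2 → (¬p2 ↔ (p2 ↔ p2)) = 0 → 1 = 1
¬p1 = ¬0 = 1
p1 → ¬p1 = 0 → 1 = 1
(p1 → ¬p1) → p2 = 1 → 0 = 0
(p2 → (¬p2 ↔ (p2 ↔ p2))) → ((p1 → ¬p1) → p2) = 1 → 0 = 0
No assignment yields a value below 0, so this is the minimum.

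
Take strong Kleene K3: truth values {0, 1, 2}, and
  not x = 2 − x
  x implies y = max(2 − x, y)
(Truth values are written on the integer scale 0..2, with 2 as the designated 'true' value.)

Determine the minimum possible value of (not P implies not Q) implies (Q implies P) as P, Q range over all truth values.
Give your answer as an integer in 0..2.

1

Take P = 0, Q = 1:
not P = not 0 = 2
not Q = not 1 = 1
not P implies not Q = 2 implies 1 = 1
Q implies P = 1 implies 0 = 1
(not P implies not Q) implies (Q implies P) = 1 implies 1 = 1
No assignment yields a value below 1, so this is the minimum.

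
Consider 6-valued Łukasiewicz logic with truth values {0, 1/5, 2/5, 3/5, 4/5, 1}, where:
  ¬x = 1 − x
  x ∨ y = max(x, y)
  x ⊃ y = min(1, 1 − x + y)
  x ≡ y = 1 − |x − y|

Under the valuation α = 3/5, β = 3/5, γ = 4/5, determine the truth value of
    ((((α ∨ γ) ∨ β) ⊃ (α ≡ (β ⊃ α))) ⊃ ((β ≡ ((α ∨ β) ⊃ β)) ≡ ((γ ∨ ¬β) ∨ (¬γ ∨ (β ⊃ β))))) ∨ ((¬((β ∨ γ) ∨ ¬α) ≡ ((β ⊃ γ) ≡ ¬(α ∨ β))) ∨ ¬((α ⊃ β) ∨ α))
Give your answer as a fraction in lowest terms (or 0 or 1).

4/5

α ∨ γ = 3/5 ∨ 4/5 = 4/5
(α ∨ γ) ∨ β = 4/5 ∨ 3/5 = 4/5
β ⊃ α = 3/5 ⊃ 3/5 = 1
α ≡ (β ⊃ α) = 3/5 ≡ 1 = 3/5
((α ∨ γ) ∨ β) ⊃ (α ≡ (β ⊃ α)) = 4/5 ⊃ 3/5 = 4/5
α ∨ β = 3/5 ∨ 3/5 = 3/5
(α ∨ β) ⊃ β = 3/5 ⊃ 3/5 = 1
β ≡ ((α ∨ β) ⊃ β) = 3/5 ≡ 1 = 3/5
¬β = ¬3/5 = 2/5
γ ∨ ¬β = 4/5 ∨ 2/5 = 4/5
¬γ = ¬4/5 = 1/5
β ⊃ β = 3/5 ⊃ 3/5 = 1
¬γ ∨ (β ⊃ β) = 1/5 ∨ 1 = 1
(γ ∨ ¬β) ∨ (¬γ ∨ (β ⊃ β)) = 4/5 ∨ 1 = 1
(β ≡ ((α ∨ β) ⊃ β)) ≡ ((γ ∨ ¬β) ∨ (¬γ ∨ (β ⊃ β))) = 3/5 ≡ 1 = 3/5
(((α ∨ γ) ∨ β) ⊃ (α ≡ (β ⊃ α))) ⊃ ((β ≡ ((α ∨ β) ⊃ β)) ≡ ((γ ∨ ¬β) ∨ (¬γ ∨ (β ⊃ β)))) = 4/5 ⊃ 3/5 = 4/5
β ∨ γ = 3/5 ∨ 4/5 = 4/5
¬α = ¬3/5 = 2/5
(β ∨ γ) ∨ ¬α = 4/5 ∨ 2/5 = 4/5
¬((β ∨ γ) ∨ ¬α) = ¬4/5 = 1/5
β ⊃ γ = 3/5 ⊃ 4/5 = 1
α ∨ β = 3/5 ∨ 3/5 = 3/5
¬(α ∨ β) = ¬3/5 = 2/5
(β ⊃ γ) ≡ ¬(α ∨ β) = 1 ≡ 2/5 = 2/5
¬((β ∨ γ) ∨ ¬α) ≡ ((β ⊃ γ) ≡ ¬(α ∨ β)) = 1/5 ≡ 2/5 = 4/5
α ⊃ β = 3/5 ⊃ 3/5 = 1
(α ⊃ β) ∨ α = 1 ∨ 3/5 = 1
¬((α ⊃ β) ∨ α) = ¬1 = 0
(¬((β ∨ γ) ∨ ¬α) ≡ ((β ⊃ γ) ≡ ¬(α ∨ β))) ∨ ¬((α ⊃ β) ∨ α) = 4/5 ∨ 0 = 4/5
((((α ∨ γ) ∨ β) ⊃ (α ≡ (β ⊃ α))) ⊃ ((β ≡ ((α ∨ β) ⊃ β)) ≡ ((γ ∨ ¬β) ∨ (¬γ ∨ (β ⊃ β))))) ∨ ((¬((β ∨ γ) ∨ ¬α) ≡ ((β ⊃ γ) ≡ ¬(α ∨ β))) ∨ ¬((α ⊃ β) ∨ α)) = 4/5 ∨ 4/5 = 4/5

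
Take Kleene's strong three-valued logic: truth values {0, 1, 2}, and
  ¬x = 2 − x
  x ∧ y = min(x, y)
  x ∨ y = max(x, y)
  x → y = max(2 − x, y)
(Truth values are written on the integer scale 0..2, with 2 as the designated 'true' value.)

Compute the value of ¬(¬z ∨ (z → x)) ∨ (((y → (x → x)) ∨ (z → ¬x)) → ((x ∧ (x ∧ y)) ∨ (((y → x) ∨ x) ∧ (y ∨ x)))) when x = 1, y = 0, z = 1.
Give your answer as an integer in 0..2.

1

¬z = ¬1 = 1
z → x = 1 → 1 = 1
¬z ∨ (z → x) = 1 ∨ 1 = 1
¬(¬z ∨ (z → x)) = ¬1 = 1
x → x = 1 → 1 = 1
y → (x → x) = 0 → 1 = 2
¬x = ¬1 = 1
z → ¬x = 1 → 1 = 1
(y → (x → x)) ∨ (z → ¬x) = 2 ∨ 1 = 2
x ∧ y = 1 ∧ 0 = 0
x ∧ (x ∧ y) = 1 ∧ 0 = 0
y → x = 0 → 1 = 2
(y → x) ∨ x = 2 ∨ 1 = 2
y ∨ x = 0 ∨ 1 = 1
((y → x) ∨ x) ∧ (y ∨ x) = 2 ∧ 1 = 1
(x ∧ (x ∧ y)) ∨ (((y → x) ∨ x) ∧ (y ∨ x)) = 0 ∨ 1 = 1
((y → (x → x)) ∨ (z → ¬x)) → ((x ∧ (x ∧ y)) ∨ (((y → x) ∨ x) ∧ (y ∨ x))) = 2 → 1 = 1
¬(¬z ∨ (z → x)) ∨ (((y → (x → x)) ∨ (z → ¬x)) → ((x ∧ (x ∧ y)) ∨ (((y → x) ∨ x) ∧ (y ∨ x)))) = 1 ∨ 1 = 1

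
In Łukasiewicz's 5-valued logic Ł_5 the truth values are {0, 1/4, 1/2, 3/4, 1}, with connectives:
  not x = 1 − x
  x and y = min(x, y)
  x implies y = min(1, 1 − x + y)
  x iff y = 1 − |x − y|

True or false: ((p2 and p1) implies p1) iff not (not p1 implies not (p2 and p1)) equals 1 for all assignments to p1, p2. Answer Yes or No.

Counterexample: take p1 = 0, p2 = 0.
p2 and p1 = 0 and 0 = 0
(p2 and p1) implies p1 = 0 implies 0 = 1
not p1 = not 0 = 1
not (p2 and p1) = not 0 = 1
not p1 implies not (p2 and p1) = 1 implies 1 = 1
not (not p1 implies not (p2 and p1)) = not 1 = 0
((p2 and p1) implies p1) iff not (not p1 implies not (p2 and p1)) = 1 iff 0 = 0
This gives 0 ≠ 1.

No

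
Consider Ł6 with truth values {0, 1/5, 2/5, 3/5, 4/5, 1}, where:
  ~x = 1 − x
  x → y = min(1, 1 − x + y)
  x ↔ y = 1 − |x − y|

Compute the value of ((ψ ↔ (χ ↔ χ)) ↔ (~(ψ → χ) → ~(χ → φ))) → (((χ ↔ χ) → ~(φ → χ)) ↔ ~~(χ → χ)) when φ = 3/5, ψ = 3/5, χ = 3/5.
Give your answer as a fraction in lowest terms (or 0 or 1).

2/5

χ ↔ χ = 3/5 ↔ 3/5 = 1
ψ ↔ (χ ↔ χ) = 3/5 ↔ 1 = 3/5
ψ → χ = 3/5 → 3/5 = 1
~(ψ → χ) = ~1 = 0
χ → φ = 3/5 → 3/5 = 1
~(χ → φ) = ~1 = 0
~(ψ → χ) → ~(χ → φ) = 0 → 0 = 1
(ψ ↔ (χ ↔ χ)) ↔ (~(ψ → χ) → ~(χ → φ)) = 3/5 ↔ 1 = 3/5
χ ↔ χ = 3/5 ↔ 3/5 = 1
φ → χ = 3/5 → 3/5 = 1
~(φ → χ) = ~1 = 0
(χ ↔ χ) → ~(φ → χ) = 1 → 0 = 0
χ → χ = 3/5 → 3/5 = 1
~(χ → χ) = ~1 = 0
~~(χ → χ) = ~0 = 1
((χ ↔ χ) → ~(φ → χ)) ↔ ~~(χ → χ) = 0 ↔ 1 = 0
((ψ ↔ (χ ↔ χ)) ↔ (~(ψ → χ) → ~(χ → φ))) → (((χ ↔ χ) → ~(φ → χ)) ↔ ~~(χ → χ)) = 3/5 → 0 = 2/5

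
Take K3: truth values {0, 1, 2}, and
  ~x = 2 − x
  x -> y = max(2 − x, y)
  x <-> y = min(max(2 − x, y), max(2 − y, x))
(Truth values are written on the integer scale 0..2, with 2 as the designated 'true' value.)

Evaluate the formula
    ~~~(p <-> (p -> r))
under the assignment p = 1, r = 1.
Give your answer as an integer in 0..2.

1

p -> r = 1 -> 1 = 1
p <-> (p -> r) = 1 <-> 1 = 1
~(p <-> (p -> r)) = ~1 = 1
~~(p <-> (p -> r)) = ~1 = 1
~~~(p <-> (p -> r)) = ~1 = 1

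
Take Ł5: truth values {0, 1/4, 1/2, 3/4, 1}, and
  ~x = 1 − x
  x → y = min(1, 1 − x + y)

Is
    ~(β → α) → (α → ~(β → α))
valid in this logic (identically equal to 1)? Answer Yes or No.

Yes

At α = 0, β = 1/2, for instance:
β → α = 1/2 → 0 = 1/2
~(β → α) = ~1/2 = 1/2
α → ~(β → α) = 0 → 1/2 = 1
~(β → α) → (α → ~(β → α)) = 1/2 → 1 = 1
and checking the remaining 24 assignments likewise gives ≥ 1 in every case.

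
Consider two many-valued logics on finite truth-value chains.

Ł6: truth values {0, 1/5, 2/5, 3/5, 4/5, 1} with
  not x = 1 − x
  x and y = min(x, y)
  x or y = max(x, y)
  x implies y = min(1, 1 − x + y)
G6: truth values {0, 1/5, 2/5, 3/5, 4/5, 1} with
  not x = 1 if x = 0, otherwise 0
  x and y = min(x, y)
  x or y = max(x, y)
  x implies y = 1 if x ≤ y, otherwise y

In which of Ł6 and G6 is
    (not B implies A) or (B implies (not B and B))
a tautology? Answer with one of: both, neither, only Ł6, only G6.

In Ł6: at A = 0, B = 3/5 the value is 4/5 — not a tautology.
In G6: every assignment gives 1 — tautology.

only G6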